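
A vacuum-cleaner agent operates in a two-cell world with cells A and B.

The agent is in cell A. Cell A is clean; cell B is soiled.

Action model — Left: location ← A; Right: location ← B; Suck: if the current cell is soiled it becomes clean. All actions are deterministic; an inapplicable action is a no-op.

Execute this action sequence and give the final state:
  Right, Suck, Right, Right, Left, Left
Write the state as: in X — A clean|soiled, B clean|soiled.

1. Right → in B — A clean, B soiled
2. Suck → in B — A clean, B clean
3. Right → in B — A clean, B clean
4. Right → in B — A clean, B clean
5. Left → in A — A clean, B clean
6. Left → in A — A clean, B clean

in A — A clean, B clean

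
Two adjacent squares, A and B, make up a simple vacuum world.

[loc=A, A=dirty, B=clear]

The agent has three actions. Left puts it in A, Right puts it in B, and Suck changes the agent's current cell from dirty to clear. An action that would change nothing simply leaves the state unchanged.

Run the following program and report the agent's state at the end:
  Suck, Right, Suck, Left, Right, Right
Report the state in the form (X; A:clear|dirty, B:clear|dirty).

step 1/6 (Suck): (A; A:clear, B:clear)
step 2/6 (Right): (B; A:clear, B:clear)
step 3/6 (Suck): (B; A:clear, B:clear)
step 4/6 (Left): (A; A:clear, B:clear)
step 5/6 (Right): (B; A:clear, B:clear)
step 6/6 (Right): (B; A:clear, B:clear)

(B; A:clear, B:clear)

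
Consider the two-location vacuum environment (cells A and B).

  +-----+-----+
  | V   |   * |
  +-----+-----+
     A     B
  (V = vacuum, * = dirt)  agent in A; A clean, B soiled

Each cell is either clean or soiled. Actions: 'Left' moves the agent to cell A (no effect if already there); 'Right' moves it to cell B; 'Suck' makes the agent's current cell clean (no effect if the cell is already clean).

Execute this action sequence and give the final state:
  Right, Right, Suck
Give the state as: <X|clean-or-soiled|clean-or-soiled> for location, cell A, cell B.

[1] after Right: <B|clean|soiled>
[2] after Right: <B|clean|soiled>
[3] after Suck: <B|clean|clean>

<B|clean|clean>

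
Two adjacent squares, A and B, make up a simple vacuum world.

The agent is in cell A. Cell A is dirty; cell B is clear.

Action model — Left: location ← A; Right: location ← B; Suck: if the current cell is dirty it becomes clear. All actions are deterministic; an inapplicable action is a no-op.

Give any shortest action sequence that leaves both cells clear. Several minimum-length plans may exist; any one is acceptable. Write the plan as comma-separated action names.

1. Suck → (A; A:clear, B:clear)
min 1: A is dirty, one Suck

Suck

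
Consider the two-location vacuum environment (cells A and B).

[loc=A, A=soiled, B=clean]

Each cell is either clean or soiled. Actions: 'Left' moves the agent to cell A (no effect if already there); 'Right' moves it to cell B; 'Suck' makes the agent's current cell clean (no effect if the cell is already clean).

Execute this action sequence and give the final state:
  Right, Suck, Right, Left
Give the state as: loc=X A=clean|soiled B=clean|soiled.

loc=A A=soiled B=clean

1. Right → loc=B A=soiled B=clean
2. Suck → loc=B A=soiled B=clean
3. Right → loc=B A=soiled B=clean
4. Left → loc=A A=soiled B=clean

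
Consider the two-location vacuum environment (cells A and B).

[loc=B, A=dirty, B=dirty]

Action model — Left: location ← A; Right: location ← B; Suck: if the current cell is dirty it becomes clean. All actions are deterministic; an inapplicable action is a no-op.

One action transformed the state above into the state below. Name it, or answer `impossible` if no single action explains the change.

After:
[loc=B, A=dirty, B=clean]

try  Left: loc=A A=dirty B=dirty
try Right: loc=B A=dirty B=dirty
try  Suck: loc=B A=dirty B=clean  ← match

Suck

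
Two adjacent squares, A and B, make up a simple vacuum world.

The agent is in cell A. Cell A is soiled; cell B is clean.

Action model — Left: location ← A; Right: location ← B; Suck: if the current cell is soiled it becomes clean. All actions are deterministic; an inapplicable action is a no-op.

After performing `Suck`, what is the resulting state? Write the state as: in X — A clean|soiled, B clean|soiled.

start: in A — A soiled, B clean
[1] after Suck: in A — A clean, B clean

in A — A clean, B clean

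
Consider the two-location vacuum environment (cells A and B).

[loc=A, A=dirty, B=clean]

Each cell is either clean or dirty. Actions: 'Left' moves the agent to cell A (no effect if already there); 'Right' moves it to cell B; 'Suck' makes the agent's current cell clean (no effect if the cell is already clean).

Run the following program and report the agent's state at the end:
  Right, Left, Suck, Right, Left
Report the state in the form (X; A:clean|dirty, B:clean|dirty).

step 1/5 (Right): (B; A:dirty, B:clean)
step 2/5 (Left): (A; A:dirty, B:clean)
step 3/5 (Suck): (A; A:clean, B:clean)
step 4/5 (Right): (B; A:clean, B:clean)
step 5/5 (Left): (A; A:clean, B:clean)

(A; A:clean, B:clean)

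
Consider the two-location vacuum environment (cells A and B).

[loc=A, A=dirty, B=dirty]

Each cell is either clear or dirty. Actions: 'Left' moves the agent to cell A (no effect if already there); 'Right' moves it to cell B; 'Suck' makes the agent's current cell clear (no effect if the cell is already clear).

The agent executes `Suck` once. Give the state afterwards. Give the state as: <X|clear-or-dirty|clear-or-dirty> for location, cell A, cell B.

<A|clear|dirty>

start: <A|dirty|dirty>
1) do Suck; now <A|clear|dirty>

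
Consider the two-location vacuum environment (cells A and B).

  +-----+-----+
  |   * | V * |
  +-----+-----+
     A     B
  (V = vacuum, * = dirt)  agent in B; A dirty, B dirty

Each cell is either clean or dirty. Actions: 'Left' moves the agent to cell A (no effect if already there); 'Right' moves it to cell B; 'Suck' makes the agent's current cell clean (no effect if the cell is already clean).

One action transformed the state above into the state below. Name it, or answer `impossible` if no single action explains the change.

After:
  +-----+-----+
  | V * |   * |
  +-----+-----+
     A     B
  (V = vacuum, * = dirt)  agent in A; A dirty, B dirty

Left

try  Left: (A; A:dirty, B:dirty)  ← match
try Right: (B; A:dirty, B:dirty)
try  Suck: (B; A:dirty, B:clean)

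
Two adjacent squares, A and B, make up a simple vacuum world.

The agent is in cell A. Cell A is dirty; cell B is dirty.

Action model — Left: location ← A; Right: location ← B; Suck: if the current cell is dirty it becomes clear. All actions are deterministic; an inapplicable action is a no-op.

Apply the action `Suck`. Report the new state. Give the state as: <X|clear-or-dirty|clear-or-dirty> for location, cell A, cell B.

start: <A|dirty|dirty>
[1] after Suck: <A|clear|dirty>

<A|clear|dirty>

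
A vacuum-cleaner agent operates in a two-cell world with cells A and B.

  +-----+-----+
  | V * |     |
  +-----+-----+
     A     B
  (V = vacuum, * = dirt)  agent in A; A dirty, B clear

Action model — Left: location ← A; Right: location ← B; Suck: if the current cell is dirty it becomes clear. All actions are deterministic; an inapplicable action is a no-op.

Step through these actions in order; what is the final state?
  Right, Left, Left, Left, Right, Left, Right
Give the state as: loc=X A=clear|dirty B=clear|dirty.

loc=B A=dirty B=clear

1. Right → loc=B A=dirty B=clear
2. Left → loc=A A=dirty B=clear
3. Left → loc=A A=dirty B=clear
4. Left → loc=A A=dirty B=clear
5. Right → loc=B A=dirty B=clear
6. Left → loc=A A=dirty B=clear
7. Right → loc=B A=dirty B=clear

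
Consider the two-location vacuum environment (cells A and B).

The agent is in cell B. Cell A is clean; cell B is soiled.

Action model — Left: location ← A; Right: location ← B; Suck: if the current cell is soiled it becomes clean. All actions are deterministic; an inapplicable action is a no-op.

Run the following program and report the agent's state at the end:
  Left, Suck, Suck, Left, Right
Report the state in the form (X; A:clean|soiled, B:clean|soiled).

(B; A:clean, B:soiled)

[1] after Left: (A; A:clean, B:soiled)
[2] after Suck: (A; A:clean, B:soiled)
[3] after Suck: (A; A:clean, B:soiled)
[4] after Left: (A; A:clean, B:soiled)
[5] after Right: (B; A:clean, B:soiled)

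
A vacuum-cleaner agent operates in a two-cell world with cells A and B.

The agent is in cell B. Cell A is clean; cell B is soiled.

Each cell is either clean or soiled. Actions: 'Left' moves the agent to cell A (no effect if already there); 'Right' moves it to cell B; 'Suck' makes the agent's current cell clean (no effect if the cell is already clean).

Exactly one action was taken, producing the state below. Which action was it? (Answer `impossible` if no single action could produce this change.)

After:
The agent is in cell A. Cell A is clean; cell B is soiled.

try  Left: loc=A A=clean B=soiled  ← match
try Right: loc=B A=clean B=soiled
try  Suck: loc=B A=clean B=clean

Left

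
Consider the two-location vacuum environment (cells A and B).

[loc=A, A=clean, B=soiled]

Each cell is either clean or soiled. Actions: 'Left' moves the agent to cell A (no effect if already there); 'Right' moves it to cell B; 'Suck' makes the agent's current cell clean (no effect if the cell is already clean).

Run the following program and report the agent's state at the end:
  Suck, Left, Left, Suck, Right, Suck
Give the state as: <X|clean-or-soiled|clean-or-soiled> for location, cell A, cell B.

<B|clean|clean>

1) do Suck; now <A|clean|soiled>
2) do Left; now <A|clean|soiled>
3) do Left; now <A|clean|soiled>
4) do Suck; now <A|clean|soiled>
5) do Right; now <B|clean|soiled>
6) do Suck; now <B|clean|clean>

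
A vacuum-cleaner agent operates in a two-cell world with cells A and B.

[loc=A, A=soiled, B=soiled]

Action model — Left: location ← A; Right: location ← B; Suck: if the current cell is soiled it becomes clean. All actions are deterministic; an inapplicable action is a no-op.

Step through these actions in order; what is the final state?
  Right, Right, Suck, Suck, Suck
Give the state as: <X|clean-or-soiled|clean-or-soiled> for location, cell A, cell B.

Right (#1): <B|soiled|soiled>
Right (#2): <B|soiled|soiled>
Suck (#3): <B|soiled|clean>
Suck (#4): <B|soiled|clean>
Suck (#5): <B|soiled|clean>

<B|soiled|clean>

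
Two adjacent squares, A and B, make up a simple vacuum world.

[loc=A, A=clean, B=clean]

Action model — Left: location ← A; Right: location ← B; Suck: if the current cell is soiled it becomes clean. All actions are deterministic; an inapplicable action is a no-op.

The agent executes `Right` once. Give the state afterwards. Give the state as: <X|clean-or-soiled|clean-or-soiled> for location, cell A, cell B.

start: <A|clean|clean>
t=1 Right ⇒ <B|clean|clean>

<B|clean|clean>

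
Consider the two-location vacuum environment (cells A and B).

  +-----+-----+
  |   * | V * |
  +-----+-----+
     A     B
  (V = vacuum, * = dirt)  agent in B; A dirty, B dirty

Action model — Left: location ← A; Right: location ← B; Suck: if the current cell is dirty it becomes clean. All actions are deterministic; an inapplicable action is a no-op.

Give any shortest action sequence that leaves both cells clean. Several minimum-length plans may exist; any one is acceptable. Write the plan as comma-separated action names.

t=1 Suck ⇒ (B; A:dirty, B:clean)
t=2 Left ⇒ (A; A:dirty, B:clean)
t=3 Suck ⇒ (A; A:clean, B:clean)
min 3: Suck B + move + Suck A

Suck, Left, Suck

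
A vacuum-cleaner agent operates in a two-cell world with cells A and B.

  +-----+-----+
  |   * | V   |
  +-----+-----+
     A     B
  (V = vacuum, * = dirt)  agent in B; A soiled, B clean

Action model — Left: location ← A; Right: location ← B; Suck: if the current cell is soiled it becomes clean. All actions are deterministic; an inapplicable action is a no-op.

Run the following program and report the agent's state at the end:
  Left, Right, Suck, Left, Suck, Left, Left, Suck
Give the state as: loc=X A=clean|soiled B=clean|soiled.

loc=A A=clean B=clean

step 1/8 (Left): loc=A A=soiled B=clean
step 2/8 (Right): loc=B A=soiled B=clean
step 3/8 (Suck): loc=B A=soiled B=clean
step 4/8 (Left): loc=A A=soiled B=clean
step 5/8 (Suck): loc=A A=clean B=clean
step 6/8 (Left): loc=A A=clean B=clean
step 7/8 (Left): loc=A A=clean B=clean
step 8/8 (Suck): loc=A A=clean B=clean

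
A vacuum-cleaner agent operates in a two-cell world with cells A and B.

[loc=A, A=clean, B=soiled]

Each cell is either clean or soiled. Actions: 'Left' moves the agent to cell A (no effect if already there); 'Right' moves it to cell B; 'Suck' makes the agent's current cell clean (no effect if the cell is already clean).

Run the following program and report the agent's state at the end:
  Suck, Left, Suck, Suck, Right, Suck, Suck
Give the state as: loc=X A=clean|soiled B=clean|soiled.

[1] after Suck: loc=A A=clean B=soiled
[2] after Left: loc=A A=clean B=soiled
[3] after Suck: loc=A A=clean B=soiled
[4] after Suck: loc=A A=clean B=soiled
[5] after Right: loc=B A=clean B=soiled
[6] after Suck: loc=B A=clean B=clean
[7] after Suck: loc=B A=clean B=clean

loc=B A=clean B=clean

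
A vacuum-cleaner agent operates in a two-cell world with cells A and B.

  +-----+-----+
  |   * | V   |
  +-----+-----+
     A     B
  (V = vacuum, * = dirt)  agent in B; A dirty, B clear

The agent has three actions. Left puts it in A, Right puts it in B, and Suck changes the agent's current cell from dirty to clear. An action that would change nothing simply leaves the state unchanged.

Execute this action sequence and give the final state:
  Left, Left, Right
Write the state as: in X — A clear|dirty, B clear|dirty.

1) do Left; now in A — A dirty, B clear
2) do Left; now in A — A dirty, B clear
3) do Right; now in B — A dirty, B clear

in B — A dirty, B clear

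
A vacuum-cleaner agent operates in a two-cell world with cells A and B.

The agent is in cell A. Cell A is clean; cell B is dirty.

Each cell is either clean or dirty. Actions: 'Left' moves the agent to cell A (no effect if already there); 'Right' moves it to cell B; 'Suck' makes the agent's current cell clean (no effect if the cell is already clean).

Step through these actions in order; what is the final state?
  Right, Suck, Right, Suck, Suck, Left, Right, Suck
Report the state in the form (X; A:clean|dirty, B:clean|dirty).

(B; A:clean, B:clean)

Right (#1): (B; A:clean, B:dirty)
Suck (#2): (B; A:clean, B:clean)
Right (#3): (B; A:clean, B:clean)
Suck (#4): (B; A:clean, B:clean)
Suck (#5): (B; A:clean, B:clean)
Left (#6): (A; A:clean, B:clean)
Right (#7): (B; A:clean, B:clean)
Suck (#8): (B; A:clean, B:clean)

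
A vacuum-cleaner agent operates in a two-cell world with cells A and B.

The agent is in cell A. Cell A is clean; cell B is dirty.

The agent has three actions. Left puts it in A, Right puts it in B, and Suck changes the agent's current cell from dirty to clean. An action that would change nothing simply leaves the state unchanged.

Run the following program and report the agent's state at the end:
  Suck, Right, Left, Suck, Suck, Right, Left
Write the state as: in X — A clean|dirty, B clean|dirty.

in A — A clean, B dirty

1. Suck → in A — A clean, B dirty
2. Right → in B — A clean, B dirty
3. Left → in A — A clean, B dirty
4. Suck → in A — A clean, B dirty
5. Suck → in A — A clean, B dirty
6. Right → in B — A clean, B dirty
7. Left → in A — A clean, B dirty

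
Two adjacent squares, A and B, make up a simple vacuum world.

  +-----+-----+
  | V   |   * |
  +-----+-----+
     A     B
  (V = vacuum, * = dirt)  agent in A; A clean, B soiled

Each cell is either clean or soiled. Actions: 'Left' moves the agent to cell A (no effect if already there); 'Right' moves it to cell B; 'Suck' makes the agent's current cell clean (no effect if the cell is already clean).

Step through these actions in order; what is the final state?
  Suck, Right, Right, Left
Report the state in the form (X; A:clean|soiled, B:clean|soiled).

(A; A:clean, B:soiled)

t=1 Suck ⇒ (A; A:clean, B:soiled)
t=2 Right ⇒ (B; A:clean, B:soiled)
t=3 Right ⇒ (B; A:clean, B:soiled)
t=4 Left ⇒ (A; A:clean, B:soiled)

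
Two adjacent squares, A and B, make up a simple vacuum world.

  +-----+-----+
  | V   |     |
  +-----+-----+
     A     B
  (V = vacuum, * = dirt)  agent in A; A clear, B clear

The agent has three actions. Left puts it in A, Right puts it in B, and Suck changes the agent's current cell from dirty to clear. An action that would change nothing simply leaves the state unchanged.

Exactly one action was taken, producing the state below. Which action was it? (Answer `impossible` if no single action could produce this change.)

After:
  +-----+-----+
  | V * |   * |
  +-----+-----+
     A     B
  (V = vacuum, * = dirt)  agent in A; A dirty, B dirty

try  Left: loc=A A=clear B=clear
try Right: loc=B A=clear B=clear
try  Suck: loc=A A=clear B=clear
no single action produces the after-state

impossible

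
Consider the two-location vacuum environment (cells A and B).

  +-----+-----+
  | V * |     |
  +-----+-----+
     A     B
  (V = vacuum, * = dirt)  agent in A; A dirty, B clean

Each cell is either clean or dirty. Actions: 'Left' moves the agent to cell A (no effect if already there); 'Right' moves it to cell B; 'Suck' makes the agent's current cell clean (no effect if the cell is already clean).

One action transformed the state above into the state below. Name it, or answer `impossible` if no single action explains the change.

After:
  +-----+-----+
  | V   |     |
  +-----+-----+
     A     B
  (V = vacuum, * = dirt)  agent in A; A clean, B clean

try  Left: in A — A dirty, B clean
try Right: in B — A dirty, B clean
try  Suck: in A — A clean, B clean  ← match

Suck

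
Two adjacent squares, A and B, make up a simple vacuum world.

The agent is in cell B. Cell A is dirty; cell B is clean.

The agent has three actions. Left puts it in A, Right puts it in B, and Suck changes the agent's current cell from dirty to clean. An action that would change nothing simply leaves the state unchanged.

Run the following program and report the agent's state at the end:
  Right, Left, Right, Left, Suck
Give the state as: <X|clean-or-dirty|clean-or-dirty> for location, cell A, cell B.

<A|clean|clean>

t=1 Right ⇒ <B|dirty|clean>
t=2 Left ⇒ <A|dirty|clean>
t=3 Right ⇒ <B|dirty|clean>
t=4 Left ⇒ <A|dirty|clean>
t=5 Suck ⇒ <A|clean|clean>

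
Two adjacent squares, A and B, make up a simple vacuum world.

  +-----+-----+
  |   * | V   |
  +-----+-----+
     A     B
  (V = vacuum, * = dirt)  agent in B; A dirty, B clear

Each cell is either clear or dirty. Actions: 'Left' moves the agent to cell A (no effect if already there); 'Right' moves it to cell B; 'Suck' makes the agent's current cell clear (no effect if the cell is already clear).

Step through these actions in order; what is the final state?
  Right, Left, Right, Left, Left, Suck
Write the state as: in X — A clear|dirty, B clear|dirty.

[1] after Right: in B — A dirty, B clear
[2] after Left: in A — A dirty, B clear
[3] after Right: in B — A dirty, B clear
[4] after Left: in A — A dirty, B clear
[5] after Left: in A — A dirty, B clear
[6] after Suck: in A — A clear, B clear

in A — A clear, B clear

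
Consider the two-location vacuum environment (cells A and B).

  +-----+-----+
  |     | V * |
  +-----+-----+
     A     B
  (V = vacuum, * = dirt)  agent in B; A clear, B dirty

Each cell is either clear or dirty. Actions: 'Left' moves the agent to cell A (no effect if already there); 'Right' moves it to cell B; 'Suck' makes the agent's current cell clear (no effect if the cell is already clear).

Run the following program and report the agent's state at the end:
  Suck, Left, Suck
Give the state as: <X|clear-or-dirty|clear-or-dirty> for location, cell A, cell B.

[1] after Suck: <B|clear|clear>
[2] after Left: <A|clear|clear>
[3] after Suck: <A|clear|clear>

<A|clear|clear>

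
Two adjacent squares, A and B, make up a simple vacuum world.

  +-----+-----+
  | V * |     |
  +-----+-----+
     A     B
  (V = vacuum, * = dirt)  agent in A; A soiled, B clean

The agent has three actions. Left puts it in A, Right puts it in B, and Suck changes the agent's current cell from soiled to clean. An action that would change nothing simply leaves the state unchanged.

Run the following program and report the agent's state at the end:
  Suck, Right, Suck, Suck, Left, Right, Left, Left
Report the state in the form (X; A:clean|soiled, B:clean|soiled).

[1] after Suck: (A; A:clean, B:clean)
[2] after Right: (B; A:clean, B:clean)
[3] after Suck: (B; A:clean, B:clean)
[4] after Suck: (B; A:clean, B:clean)
[5] after Left: (A; A:clean, B:clean)
[6] after Right: (B; A:clean, B:clean)
[7] after Left: (A; A:clean, B:clean)
[8] after Left: (A; A:clean, B:clean)

(A; A:clean, B:clean)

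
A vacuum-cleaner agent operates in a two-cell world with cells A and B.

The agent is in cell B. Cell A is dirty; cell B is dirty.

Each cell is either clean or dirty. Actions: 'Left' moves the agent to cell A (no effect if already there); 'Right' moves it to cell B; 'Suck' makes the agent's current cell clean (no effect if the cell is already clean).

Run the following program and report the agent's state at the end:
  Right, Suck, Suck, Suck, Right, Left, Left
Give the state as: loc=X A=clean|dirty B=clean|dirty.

loc=A A=dirty B=clean

step 1/7 (Right): loc=B A=dirty B=dirty
step 2/7 (Suck): loc=B A=dirty B=clean
step 3/7 (Suck): loc=B A=dirty B=clean
step 4/7 (Suck): loc=B A=dirty B=clean
step 5/7 (Right): loc=B A=dirty B=clean
step 6/7 (Left): loc=A A=dirty B=clean
step 7/7 (Left): loc=A A=dirty B=clean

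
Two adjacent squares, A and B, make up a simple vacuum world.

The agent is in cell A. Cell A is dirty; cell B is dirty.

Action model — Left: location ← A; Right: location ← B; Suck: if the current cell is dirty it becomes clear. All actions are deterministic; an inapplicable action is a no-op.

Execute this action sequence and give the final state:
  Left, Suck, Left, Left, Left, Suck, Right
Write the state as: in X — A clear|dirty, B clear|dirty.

in B — A clear, B dirty

t=1 Left ⇒ in A — A dirty, B dirty
t=2 Suck ⇒ in A — A clear, B dirty
t=3 Left ⇒ in A — A clear, B dirty
t=4 Left ⇒ in A — A clear, B dirty
t=5 Left ⇒ in A — A clear, B dirty
t=6 Suck ⇒ in A — A clear, B dirty
t=7 Right ⇒ in B — A clear, B dirty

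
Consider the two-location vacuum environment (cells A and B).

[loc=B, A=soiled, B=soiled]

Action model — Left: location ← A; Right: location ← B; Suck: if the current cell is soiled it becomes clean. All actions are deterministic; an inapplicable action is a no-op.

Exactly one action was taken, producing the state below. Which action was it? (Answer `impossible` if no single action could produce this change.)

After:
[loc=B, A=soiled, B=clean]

try  Left: (A; A:soiled, B:soiled)
try Right: (B; A:soiled, B:soiled)
try  Suck: (B; A:soiled, B:clean)  ← match

Suck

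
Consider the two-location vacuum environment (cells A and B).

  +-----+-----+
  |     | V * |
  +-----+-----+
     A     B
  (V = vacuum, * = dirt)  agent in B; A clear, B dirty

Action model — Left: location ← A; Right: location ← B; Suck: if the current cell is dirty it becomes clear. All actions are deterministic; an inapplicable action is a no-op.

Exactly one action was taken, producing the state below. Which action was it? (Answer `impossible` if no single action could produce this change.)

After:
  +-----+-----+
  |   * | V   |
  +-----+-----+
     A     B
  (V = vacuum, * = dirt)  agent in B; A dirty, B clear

impossible

try  Left: (A; A:clear, B:dirty)
try Right: (B; A:clear, B:dirty)
try  Suck: (B; A:clear, B:clear)
no single action produces the after-state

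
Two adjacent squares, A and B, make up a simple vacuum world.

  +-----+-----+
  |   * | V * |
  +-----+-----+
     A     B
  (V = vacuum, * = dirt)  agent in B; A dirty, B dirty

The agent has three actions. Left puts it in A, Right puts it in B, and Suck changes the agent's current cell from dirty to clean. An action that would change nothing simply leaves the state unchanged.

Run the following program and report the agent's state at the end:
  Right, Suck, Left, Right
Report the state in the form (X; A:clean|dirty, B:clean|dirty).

(B; A:dirty, B:clean)

1) do Right; now (B; A:dirty, B:dirty)
2) do Suck; now (B; A:dirty, B:clean)
3) do Left; now (A; A:dirty, B:clean)
4) do Right; now (B; A:dirty, B:clean)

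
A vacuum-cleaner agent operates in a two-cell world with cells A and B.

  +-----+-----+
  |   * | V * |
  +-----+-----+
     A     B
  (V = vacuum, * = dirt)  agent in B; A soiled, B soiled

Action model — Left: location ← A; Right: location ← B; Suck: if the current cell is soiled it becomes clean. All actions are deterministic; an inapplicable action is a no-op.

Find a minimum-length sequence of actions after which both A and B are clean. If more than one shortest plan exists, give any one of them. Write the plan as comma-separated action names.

Suck (#1): in B — A soiled, B clean
Left (#2): in A — A soiled, B clean
Suck (#3): in A — A clean, B clean
min 3: Suck B + move + Suck A

Suck, Left, Suck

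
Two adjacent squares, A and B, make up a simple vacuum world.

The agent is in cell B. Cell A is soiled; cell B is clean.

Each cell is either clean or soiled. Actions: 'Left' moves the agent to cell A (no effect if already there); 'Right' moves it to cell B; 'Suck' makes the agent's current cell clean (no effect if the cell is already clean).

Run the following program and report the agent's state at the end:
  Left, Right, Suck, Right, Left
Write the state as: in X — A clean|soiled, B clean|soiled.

[1] after Left: in A — A soiled, B clean
[2] after Right: in B — A soiled, B clean
[3] after Suck: in B — A soiled, B clean
[4] after Right: in B — A soiled, B clean
[5] after Left: in A — A soiled, B clean

in A — A soiled, B clean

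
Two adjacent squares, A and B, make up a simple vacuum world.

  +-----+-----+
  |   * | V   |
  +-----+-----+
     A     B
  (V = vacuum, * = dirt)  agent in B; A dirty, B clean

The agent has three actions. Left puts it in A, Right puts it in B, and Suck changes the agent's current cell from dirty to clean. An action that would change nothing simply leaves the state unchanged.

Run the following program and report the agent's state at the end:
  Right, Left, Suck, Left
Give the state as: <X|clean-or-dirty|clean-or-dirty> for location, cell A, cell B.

1) do Right; now <B|dirty|clean>
2) do Left; now <A|dirty|clean>
3) do Suck; now <A|clean|clean>
4) do Left; now <A|clean|clean>

<A|clean|clean>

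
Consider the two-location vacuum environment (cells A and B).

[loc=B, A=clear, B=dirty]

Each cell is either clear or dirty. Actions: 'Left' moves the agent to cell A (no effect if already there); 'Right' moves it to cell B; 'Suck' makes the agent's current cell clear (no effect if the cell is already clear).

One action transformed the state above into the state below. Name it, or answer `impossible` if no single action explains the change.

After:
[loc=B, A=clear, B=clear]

Suck

try  Left: (A; A:clear, B:dirty)
try Right: (B; A:clear, B:dirty)
try  Suck: (B; A:clear, B:clear)  ← match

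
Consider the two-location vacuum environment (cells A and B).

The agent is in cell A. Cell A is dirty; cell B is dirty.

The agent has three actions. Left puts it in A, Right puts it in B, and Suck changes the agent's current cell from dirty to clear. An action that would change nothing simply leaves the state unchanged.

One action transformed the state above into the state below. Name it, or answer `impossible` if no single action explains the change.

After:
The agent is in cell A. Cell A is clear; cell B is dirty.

Suck

try  Left: (A; A:dirty, B:dirty)
try Right: (B; A:dirty, B:dirty)
try  Suck: (A; A:clear, B:dirty)  ← match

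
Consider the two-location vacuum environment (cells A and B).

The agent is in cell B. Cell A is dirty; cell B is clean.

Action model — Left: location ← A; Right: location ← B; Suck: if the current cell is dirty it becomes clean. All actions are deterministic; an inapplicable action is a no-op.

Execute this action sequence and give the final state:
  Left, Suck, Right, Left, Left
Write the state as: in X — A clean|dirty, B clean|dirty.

in A — A clean, B clean

1) do Left; now in A — A dirty, B clean
2) do Suck; now in A — A clean, B clean
3) do Right; now in B — A clean, B clean
4) do Left; now in A — A clean, B clean
5) do Left; now in A — A clean, B clean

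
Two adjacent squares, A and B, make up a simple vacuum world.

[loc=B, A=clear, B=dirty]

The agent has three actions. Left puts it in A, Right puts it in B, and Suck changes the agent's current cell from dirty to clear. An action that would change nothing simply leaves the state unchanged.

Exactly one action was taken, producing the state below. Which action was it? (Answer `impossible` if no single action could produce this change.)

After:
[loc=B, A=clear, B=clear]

Suck

try  Left: (A; A:clear, B:dirty)
try Right: (B; A:clear, B:dirty)
try  Suck: (B; A:clear, B:clear)  ← match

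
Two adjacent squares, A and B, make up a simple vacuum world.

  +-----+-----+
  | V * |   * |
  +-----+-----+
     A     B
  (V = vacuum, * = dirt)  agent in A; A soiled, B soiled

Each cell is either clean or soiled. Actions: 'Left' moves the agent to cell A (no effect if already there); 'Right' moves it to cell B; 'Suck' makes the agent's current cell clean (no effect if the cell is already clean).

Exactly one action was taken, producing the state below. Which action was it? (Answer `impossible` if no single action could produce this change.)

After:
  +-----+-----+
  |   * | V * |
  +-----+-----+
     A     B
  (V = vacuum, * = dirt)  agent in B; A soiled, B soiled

try  Left: <A|soiled|soiled>
try Right: <B|soiled|soiled>  ← match
try  Suck: <A|clean|soiled>

Right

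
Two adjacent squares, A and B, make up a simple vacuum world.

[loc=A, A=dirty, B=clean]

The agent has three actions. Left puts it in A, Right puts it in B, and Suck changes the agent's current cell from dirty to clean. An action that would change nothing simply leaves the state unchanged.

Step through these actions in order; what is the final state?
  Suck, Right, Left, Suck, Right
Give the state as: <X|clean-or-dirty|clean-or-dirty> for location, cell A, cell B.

[1] after Suck: <A|clean|clean>
[2] after Right: <B|clean|clean>
[3] after Left: <A|clean|clean>
[4] after Suck: <A|clean|clean>
[5] after Right: <B|clean|clean>

<B|clean|clean>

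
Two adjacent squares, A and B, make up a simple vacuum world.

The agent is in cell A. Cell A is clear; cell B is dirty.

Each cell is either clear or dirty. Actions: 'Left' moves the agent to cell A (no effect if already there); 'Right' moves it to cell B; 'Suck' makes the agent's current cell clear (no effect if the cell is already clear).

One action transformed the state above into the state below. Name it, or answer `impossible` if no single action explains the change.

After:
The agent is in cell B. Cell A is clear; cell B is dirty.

try  Left: loc=A A=clear B=dirty
try Right: loc=B A=clear B=dirty  ← match
try  Suck: loc=A A=clear B=dirty

Right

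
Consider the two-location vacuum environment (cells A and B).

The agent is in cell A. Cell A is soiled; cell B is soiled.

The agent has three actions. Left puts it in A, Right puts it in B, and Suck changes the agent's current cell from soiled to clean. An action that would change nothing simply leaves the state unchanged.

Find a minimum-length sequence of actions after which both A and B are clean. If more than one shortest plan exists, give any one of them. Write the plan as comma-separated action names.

Suck, Right, Suck

t=1 Suck ⇒ (A; A:clean, B:soiled)
t=2 Right ⇒ (B; A:clean, B:soiled)
t=3 Suck ⇒ (B; A:clean, B:clean)
min 3: Suck A + move + Suck B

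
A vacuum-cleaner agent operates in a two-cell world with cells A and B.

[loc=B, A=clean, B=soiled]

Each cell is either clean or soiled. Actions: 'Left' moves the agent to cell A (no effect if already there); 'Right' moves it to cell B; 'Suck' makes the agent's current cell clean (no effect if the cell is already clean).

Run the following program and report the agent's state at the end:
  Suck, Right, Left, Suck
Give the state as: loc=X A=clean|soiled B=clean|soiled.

1. Suck → loc=B A=clean B=clean
2. Right → loc=B A=clean B=clean
3. Left → loc=A A=clean B=clean
4. Suck → loc=A A=clean B=clean

loc=A A=clean B=clean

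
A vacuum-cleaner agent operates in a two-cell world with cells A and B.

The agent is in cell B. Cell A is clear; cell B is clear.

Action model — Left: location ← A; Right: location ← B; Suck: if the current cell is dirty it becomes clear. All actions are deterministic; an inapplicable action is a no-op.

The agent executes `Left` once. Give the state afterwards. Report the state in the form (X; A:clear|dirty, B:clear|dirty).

start: (B; A:clear, B:clear)
step 1/1 (Left): (A; A:clear, B:clear)

(A; A:clear, B:clear)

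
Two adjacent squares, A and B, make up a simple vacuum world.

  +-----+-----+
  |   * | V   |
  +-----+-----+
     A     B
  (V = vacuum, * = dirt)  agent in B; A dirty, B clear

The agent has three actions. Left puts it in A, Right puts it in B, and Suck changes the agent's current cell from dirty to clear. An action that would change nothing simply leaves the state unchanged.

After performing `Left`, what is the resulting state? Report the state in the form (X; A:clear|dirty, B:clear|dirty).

start: (B; A:dirty, B:clear)
Left (#1): (A; A:dirty, B:clear)

(A; A:dirty, B:clear)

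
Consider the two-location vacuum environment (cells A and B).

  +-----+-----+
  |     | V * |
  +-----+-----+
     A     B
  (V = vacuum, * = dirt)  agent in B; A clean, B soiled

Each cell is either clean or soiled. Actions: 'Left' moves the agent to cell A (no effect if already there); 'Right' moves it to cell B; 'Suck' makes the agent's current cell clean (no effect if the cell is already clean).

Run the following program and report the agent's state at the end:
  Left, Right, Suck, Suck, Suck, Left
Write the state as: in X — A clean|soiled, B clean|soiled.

[1] after Left: in A — A clean, B soiled
[2] after Right: in B — A clean, B soiled
[3] after Suck: in B — A clean, B clean
[4] after Suck: in B — A clean, B clean
[5] after Suck: in B — A clean, B clean
[6] after Left: in A — A clean, B clean

in A — A clean, B clean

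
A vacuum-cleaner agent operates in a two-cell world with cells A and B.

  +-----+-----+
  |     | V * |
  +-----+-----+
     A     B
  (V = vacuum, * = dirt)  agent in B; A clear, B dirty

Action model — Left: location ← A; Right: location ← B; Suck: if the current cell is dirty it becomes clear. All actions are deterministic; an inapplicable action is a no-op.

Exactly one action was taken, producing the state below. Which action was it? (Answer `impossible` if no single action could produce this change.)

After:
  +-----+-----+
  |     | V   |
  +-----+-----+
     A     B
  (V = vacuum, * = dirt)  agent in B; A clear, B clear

Suck

try  Left: <A|clear|dirty>
try Right: <B|clear|dirty>
try  Suck: <B|clear|clear>  ← match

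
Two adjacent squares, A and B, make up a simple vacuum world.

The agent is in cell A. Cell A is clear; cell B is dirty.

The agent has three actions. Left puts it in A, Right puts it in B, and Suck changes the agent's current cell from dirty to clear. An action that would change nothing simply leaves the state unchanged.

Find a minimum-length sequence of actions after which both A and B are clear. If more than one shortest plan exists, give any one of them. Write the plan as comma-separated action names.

1) do Right; now <B|clear|dirty>
2) do Suck; now <B|clear|clear>
min 2: go B then Suck

Right, Suck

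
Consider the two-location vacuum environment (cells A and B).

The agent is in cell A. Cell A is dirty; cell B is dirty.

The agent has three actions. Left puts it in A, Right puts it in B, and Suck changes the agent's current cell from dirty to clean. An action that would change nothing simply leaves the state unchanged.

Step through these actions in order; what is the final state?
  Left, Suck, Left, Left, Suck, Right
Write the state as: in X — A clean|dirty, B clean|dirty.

in B — A clean, B dirty

1) do Left; now in A — A dirty, B dirty
2) do Suck; now in A — A clean, B dirty
3) do Left; now in A — A clean, B dirty
4) do Left; now in A — A clean, B dirty
5) do Suck; now in A — A clean, B dirty
6) do Right; now in B — A clean, B dirty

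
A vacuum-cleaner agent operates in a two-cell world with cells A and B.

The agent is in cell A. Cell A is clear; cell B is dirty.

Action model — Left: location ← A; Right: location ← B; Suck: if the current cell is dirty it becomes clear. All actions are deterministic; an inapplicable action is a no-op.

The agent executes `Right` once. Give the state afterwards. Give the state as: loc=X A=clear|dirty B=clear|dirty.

start: loc=A A=clear B=dirty
Right (#1): loc=B A=clear B=dirty

loc=B A=clear B=dirty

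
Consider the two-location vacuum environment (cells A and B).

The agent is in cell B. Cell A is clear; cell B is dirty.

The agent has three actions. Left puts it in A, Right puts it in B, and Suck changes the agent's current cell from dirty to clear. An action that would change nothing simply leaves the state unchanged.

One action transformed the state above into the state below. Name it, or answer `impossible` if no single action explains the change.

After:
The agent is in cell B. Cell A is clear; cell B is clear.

Suck

try  Left: loc=A A=clear B=dirty
try Right: loc=B A=clear B=dirty
try  Suck: loc=B A=clear B=clear  ← match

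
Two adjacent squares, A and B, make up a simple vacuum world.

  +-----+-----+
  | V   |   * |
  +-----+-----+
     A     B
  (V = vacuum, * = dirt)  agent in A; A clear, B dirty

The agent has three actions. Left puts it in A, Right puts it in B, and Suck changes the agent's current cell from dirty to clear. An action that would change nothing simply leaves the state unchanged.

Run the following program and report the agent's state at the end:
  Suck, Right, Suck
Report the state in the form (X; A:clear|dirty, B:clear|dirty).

(B; A:clear, B:clear)

t=1 Suck ⇒ (A; A:clear, B:dirty)
t=2 Right ⇒ (B; A:clear, B:dirty)
t=3 Suck ⇒ (B; A:clear, B:clear)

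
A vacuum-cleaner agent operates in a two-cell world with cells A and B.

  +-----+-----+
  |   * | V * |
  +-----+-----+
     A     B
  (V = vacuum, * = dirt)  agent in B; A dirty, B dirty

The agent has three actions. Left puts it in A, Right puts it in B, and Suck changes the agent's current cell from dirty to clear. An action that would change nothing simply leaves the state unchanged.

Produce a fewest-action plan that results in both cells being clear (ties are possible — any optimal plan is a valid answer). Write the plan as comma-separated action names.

t=1 Suck ⇒ <B|dirty|clear>
t=2 Left ⇒ <A|dirty|clear>
t=3 Suck ⇒ <A|clear|clear>
min 3: Suck B + move + Suck A

Suck, Left, Suck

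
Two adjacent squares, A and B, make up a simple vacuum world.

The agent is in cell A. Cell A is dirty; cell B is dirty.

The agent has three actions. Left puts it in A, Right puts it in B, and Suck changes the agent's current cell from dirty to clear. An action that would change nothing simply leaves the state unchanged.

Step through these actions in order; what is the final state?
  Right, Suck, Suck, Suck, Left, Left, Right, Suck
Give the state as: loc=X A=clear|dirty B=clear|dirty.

loc=B A=dirty B=clear

[1] after Right: loc=B A=dirty B=dirty
[2] after Suck: loc=B A=dirty B=clear
[3] after Suck: loc=B A=dirty B=clear
[4] after Suck: loc=B A=dirty B=clear
[5] after Left: loc=A A=dirty B=clear
[6] after Left: loc=A A=dirty B=clear
[7] after Right: loc=B A=dirty B=clear
[8] after Suck: loc=B A=dirty B=clear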